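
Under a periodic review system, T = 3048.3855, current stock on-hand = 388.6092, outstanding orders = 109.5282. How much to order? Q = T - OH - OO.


Inventory position = OH + OO = 388.6092 + 109.5282 = 498.1374
Q = 3048.3855 - 498.1374 = 2550.2481

2550.2481 units


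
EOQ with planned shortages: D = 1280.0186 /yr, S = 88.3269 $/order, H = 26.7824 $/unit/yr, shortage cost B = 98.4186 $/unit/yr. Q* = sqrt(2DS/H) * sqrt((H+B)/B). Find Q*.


sqrt(2DS/H) = 91.8851
sqrt((H+B)/B) = 1.1279
Q* = 91.8851 * 1.1279 = 103.6359

103.6359 units


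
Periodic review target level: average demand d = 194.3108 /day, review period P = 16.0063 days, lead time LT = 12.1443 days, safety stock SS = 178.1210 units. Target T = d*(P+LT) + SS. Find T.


P + LT = 28.1506
d*(P+LT) = 194.3108 * 28.1506 = 5469.9656
T = 5469.9656 + 178.1210 = 5648.0866

5648.0866 units


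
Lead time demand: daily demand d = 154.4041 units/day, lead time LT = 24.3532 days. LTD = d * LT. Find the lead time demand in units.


LTD = 154.4041 * 24.3532 = 3760.2339

3760.2339 units


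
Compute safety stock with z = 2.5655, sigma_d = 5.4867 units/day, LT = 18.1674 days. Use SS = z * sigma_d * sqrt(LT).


sqrt(LT) = sqrt(18.1674) = 4.2623
SS = 2.5655 * 5.4867 * 4.2623 = 59.9970

59.9970 units


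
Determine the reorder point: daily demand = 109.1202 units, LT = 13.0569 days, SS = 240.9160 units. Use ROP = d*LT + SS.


d*LT = 109.1202 * 13.0569 = 1424.7715
ROP = 1424.7715 + 240.9160 = 1665.6875

1665.6875 units


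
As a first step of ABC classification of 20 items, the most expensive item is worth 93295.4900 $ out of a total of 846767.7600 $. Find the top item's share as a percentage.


Top item = 93295.4900
Total = 846767.7600
Percentage = 93295.4900 / 846767.7600 * 100 = 11.0178

11.0178%


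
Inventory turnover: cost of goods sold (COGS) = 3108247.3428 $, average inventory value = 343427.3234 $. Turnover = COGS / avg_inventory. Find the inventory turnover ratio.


Turnover = 3108247.3428 / 343427.3234 = 9.0507

9.0507


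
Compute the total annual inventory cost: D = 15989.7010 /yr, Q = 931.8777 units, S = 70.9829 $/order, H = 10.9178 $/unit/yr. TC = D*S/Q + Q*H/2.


Ordering cost = D*S/Q = 1217.9660
Holding cost = Q*H/2 = 5087.0272
TC = 1217.9660 + 5087.0272 = 6304.9932

6304.9932 $/yr


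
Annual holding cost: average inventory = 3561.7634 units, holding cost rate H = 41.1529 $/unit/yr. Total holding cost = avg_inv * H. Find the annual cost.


Cost = 3561.7634 * 41.1529 = 146576.8930

146576.8930 $/yr


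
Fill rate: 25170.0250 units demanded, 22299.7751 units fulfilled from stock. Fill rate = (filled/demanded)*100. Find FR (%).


FR = 22299.7751 / 25170.0250 * 100 = 88.5966

88.5966%


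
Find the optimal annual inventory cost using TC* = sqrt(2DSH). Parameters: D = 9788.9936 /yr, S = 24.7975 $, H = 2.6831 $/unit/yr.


2*D*S*H = 1302605.1727
TC* = sqrt(1302605.1727) = 1141.3173

1141.3173 $/yr


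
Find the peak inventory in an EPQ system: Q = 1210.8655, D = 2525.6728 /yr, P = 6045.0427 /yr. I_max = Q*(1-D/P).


D/P = 0.4178
1 - D/P = 0.5822
I_max = 1210.8655 * 0.5822 = 704.9551

704.9551 units


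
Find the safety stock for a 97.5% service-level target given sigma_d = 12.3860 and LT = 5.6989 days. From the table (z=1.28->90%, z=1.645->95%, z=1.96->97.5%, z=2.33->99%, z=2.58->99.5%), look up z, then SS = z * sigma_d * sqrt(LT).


From the table, SL = 97.5% corresponds to z = 1.96
sqrt(LT) = sqrt(5.6989) = 2.3872
SS = 1.96 * 12.3860 * 2.3872 = 57.9539

57.9539 units


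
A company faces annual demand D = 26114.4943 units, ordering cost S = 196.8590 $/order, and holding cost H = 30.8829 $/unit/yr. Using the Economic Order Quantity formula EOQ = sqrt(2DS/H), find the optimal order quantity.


2*D*S = 2 * 26114.4943 * 196.8590 = 10281746.4668
2*D*S/H = 332926.8452
EOQ = sqrt(332926.8452) = 576.9981

576.9981 units


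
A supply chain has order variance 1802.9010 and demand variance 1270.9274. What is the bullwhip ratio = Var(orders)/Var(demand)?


BW = 1802.9010 / 1270.9274 = 1.4186

1.4186


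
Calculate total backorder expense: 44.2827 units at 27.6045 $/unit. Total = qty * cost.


Total = 44.2827 * 27.6045 = 1222.4018

1222.4018 $


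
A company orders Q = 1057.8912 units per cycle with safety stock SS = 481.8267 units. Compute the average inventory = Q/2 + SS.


Q/2 = 528.9456
Avg = 528.9456 + 481.8267 = 1010.7723

1010.7723 units


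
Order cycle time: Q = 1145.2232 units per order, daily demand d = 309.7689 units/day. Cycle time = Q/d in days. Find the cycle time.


Cycle = 1145.2232 / 309.7689 = 3.6970

3.6970 days


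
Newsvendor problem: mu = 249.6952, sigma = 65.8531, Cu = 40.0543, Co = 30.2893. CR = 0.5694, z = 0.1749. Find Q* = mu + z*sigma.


CR = Cu/(Cu+Co) = 40.0543/(40.0543+30.2893) = 0.5694
z = 0.1749
Q* = 249.6952 + 0.1749 * 65.8531 = 261.2129

261.2129 units


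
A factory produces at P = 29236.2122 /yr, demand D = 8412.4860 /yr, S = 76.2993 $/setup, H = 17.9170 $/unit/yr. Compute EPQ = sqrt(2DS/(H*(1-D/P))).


1 - D/P = 1 - 0.2877 = 0.7123
H*(1-D/P) = 12.7615
2DS = 1283733.5861
EPQ = sqrt(100594.0447) = 317.1656

317.1656 units


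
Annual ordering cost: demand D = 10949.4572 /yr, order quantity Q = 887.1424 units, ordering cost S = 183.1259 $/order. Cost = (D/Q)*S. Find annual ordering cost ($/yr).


Number of orders = D/Q = 12.3424
Cost = 12.3424 * 183.1259 = 2260.2112

2260.2112 $/yr


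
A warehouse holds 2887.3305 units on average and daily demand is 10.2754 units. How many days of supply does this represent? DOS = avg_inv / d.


DOS = 2887.3305 / 10.2754 = 280.9945

280.9945 days


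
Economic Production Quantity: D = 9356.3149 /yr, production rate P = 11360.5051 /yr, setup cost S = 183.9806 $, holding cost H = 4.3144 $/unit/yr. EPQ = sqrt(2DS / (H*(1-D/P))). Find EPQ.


1 - D/P = 1 - 0.8236 = 0.1764
H*(1-D/P) = 0.7611
2DS = 3442760.8582
EPQ = sqrt(4523193.3870) = 2126.7801

2126.7801 units


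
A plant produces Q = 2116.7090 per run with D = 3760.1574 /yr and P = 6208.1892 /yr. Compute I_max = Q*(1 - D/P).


D/P = 0.6057
1 - D/P = 0.3943
I_max = 2116.7090 * 0.3943 = 834.6670

834.6670 units


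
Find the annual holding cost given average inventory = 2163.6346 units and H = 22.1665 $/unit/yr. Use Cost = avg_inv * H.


Cost = 2163.6346 * 22.1665 = 47960.2064

47960.2064 $/yr


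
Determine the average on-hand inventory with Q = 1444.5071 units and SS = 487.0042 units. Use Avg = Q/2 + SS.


Q/2 = 722.2536
Avg = 722.2536 + 487.0042 = 1209.2577

1209.2577 units


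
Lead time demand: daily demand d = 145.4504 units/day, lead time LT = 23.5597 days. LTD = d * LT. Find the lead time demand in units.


LTD = 145.4504 * 23.5597 = 3426.7678

3426.7678 units


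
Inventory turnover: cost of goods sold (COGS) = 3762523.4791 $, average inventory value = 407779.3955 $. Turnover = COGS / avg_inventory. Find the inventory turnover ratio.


Turnover = 3762523.4791 / 407779.3955 = 9.2269

9.2269


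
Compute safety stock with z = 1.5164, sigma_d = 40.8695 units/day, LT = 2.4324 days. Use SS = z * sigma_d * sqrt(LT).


sqrt(LT) = sqrt(2.4324) = 1.5596
SS = 1.5164 * 40.8695 * 1.5596 = 96.6564

96.6564 units


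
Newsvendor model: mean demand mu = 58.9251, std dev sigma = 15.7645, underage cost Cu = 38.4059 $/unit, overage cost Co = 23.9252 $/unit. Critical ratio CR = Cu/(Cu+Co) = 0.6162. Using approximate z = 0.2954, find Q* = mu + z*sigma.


CR = Cu/(Cu+Co) = 38.4059/(38.4059+23.9252) = 0.6162
z = 0.2954
Q* = 58.9251 + 0.2954 * 15.7645 = 63.5819

63.5819 units


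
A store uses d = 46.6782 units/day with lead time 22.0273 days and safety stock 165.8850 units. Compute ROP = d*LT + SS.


d*LT = 46.6782 * 22.0273 = 1028.1947
ROP = 1028.1947 + 165.8850 = 1194.0797

1194.0797 units


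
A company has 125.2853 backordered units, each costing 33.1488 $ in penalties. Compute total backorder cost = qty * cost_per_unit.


Total = 125.2853 * 33.1488 = 4153.0574

4153.0574 $


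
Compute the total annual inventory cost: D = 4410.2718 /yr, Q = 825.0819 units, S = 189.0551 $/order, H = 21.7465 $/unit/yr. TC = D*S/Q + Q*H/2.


Ordering cost = D*S/Q = 1010.5474
Holding cost = Q*H/2 = 8971.3218
TC = 1010.5474 + 8971.3218 = 9981.8692

9981.8692 $/yr


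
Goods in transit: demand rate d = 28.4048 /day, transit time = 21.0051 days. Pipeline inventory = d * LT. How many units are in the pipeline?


Pipeline = 28.4048 * 21.0051 = 596.6457

596.6457 units


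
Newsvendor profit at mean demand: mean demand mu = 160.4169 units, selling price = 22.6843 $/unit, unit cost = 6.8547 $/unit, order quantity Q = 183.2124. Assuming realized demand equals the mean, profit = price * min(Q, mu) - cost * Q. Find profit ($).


Sales at mu = min(183.2124, 160.4169) = 160.4169
Revenue = 22.6843 * 160.4169 = 3638.9451
Total cost = 6.8547 * 183.2124 = 1255.8660
Profit = 3638.9451 - 1255.8660 = 2383.0790

2383.0790 $


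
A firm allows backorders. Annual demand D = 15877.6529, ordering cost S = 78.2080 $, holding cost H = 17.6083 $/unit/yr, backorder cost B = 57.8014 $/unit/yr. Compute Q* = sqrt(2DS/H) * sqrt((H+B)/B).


sqrt(2DS/H) = 375.5563
sqrt((H+B)/B) = 1.1422
Q* = 375.5563 * 1.1422 = 428.9626

428.9626 units


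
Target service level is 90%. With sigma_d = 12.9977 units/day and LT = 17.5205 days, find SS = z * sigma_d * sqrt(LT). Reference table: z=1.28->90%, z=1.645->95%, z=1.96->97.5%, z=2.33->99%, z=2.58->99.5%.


From the table, SL = 90% corresponds to z = 1.28
sqrt(LT) = sqrt(17.5205) = 4.1857
SS = 1.28 * 12.9977 * 4.1857 = 69.6386

69.6386 units


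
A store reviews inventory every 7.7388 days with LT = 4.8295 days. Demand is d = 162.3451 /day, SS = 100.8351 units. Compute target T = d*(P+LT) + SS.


P + LT = 12.5683
d*(P+LT) = 162.3451 * 12.5683 = 2040.4019
T = 2040.4019 + 100.8351 = 2141.2370

2141.2370 units


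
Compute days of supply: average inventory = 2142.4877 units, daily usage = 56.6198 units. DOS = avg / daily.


DOS = 2142.4877 / 56.6198 = 37.8399

37.8399 days


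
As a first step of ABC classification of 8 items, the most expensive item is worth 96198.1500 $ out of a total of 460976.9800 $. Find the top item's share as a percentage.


Top item = 96198.1500
Total = 460976.9800
Percentage = 96198.1500 / 460976.9800 * 100 = 20.8683

20.8683%


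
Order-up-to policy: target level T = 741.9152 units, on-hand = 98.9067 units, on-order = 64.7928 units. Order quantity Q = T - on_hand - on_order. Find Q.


Inventory position = OH + OO = 98.9067 + 64.7928 = 163.6995
Q = 741.9152 - 163.6995 = 578.2157

578.2157 units


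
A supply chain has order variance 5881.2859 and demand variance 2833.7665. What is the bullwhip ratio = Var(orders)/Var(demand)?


BW = 5881.2859 / 2833.7665 = 2.0754

2.0754


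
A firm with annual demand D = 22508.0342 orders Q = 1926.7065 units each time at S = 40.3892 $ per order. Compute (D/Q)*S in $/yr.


Number of orders = D/Q = 11.6821
Cost = 11.6821 * 40.3892 = 471.8319

471.8319 $/yr


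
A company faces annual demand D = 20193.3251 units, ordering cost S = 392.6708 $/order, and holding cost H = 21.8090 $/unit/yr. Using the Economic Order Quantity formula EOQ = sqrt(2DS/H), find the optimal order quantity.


2*D*S = 2 * 20193.3251 * 392.6708 = 15858658.2434
2*D*S/H = 727161.1832
EOQ = sqrt(727161.1832) = 852.7375

852.7375 units


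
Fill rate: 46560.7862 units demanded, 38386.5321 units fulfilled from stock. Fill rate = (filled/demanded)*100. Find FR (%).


FR = 38386.5321 / 46560.7862 * 100 = 82.4439

82.4439%


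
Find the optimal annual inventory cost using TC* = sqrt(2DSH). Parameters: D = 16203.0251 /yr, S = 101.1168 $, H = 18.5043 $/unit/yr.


2*D*S*H = 60634818.0152
TC* = sqrt(60634818.0152) = 7786.8362

7786.8362 $/yr


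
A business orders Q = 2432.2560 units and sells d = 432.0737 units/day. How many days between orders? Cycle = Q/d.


Cycle = 2432.2560 / 432.0737 = 5.6293

5.6293 days


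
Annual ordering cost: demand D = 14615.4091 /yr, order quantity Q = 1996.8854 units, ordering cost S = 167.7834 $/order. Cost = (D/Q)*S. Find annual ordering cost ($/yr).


Number of orders = D/Q = 7.3191
Cost = 7.3191 * 167.7834 = 1228.0239

1228.0239 $/yr


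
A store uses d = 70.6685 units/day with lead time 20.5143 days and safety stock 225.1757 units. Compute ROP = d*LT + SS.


d*LT = 70.6685 * 20.5143 = 1449.7148
ROP = 1449.7148 + 225.1757 = 1674.8905

1674.8905 units


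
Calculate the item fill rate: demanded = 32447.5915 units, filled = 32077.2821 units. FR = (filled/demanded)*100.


FR = 32077.2821 / 32447.5915 * 100 = 98.8587

98.8587%


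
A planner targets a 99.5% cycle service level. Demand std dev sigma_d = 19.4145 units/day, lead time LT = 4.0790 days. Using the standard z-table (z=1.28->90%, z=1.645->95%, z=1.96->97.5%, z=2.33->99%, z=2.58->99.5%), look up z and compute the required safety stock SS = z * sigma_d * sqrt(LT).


From the table, SL = 99.5% corresponds to z = 2.58
sqrt(LT) = sqrt(4.0790) = 2.0197
SS = 2.58 * 19.4145 * 2.0197 = 101.1632

101.1632 units


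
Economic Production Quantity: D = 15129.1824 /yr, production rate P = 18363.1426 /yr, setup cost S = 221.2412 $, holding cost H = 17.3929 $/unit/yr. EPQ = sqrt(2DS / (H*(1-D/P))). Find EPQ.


1 - D/P = 1 - 0.8239 = 0.1761
H*(1-D/P) = 3.0631
2DS = 6694396.9384
EPQ = sqrt(2185504.9571) = 1478.3453

1478.3453 units


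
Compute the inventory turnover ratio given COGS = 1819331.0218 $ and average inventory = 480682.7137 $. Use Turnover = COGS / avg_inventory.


Turnover = 1819331.0218 / 480682.7137 = 3.7849

3.7849


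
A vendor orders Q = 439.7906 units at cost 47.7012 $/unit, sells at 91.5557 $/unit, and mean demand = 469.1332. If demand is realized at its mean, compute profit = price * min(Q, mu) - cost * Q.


Sales at mu = min(439.7906, 469.1332) = 439.7906
Revenue = 91.5557 * 439.7906 = 40265.3362
Total cost = 47.7012 * 439.7906 = 20978.5394
Profit = 40265.3362 - 20978.5394 = 19286.7969

19286.7969 $


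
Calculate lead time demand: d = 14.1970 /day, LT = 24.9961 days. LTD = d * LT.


LTD = 14.1970 * 24.9961 = 354.8696

354.8696 units


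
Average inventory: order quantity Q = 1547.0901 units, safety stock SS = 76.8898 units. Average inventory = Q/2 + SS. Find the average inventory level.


Q/2 = 773.5450
Avg = 773.5450 + 76.8898 = 850.4348

850.4348 units


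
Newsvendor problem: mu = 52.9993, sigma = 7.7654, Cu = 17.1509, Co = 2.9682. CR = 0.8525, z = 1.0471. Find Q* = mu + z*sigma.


CR = Cu/(Cu+Co) = 17.1509/(17.1509+2.9682) = 0.8525
z = 1.0471
Q* = 52.9993 + 1.0471 * 7.7654 = 61.1305

61.1305 units


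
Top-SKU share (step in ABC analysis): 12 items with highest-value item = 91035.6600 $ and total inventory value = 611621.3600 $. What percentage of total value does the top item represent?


Top item = 91035.6600
Total = 611621.3600
Percentage = 91035.6600 / 611621.3600 * 100 = 14.8843

14.8843%


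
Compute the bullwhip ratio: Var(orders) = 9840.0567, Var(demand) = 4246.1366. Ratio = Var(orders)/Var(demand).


BW = 9840.0567 / 4246.1366 = 2.3174

2.3174


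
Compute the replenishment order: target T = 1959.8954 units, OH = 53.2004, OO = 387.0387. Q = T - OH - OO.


Inventory position = OH + OO = 53.2004 + 387.0387 = 440.2391
Q = 1959.8954 - 440.2391 = 1519.6563

1519.6563 units


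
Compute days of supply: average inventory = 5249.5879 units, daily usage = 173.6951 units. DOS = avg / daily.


DOS = 5249.5879 / 173.6951 = 30.2230

30.2230 days


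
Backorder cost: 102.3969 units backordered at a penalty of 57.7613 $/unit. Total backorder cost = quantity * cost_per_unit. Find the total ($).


Total = 102.3969 * 57.7613 = 5914.5781

5914.5781 $


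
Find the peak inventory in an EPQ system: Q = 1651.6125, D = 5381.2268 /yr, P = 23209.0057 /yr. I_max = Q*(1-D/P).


D/P = 0.2319
1 - D/P = 0.7681
I_max = 1651.6125 * 0.7681 = 1268.6706

1268.6706 units


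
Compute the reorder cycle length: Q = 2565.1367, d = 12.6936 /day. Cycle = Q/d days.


Cycle = 2565.1367 / 12.6936 = 202.0811

202.0811 days


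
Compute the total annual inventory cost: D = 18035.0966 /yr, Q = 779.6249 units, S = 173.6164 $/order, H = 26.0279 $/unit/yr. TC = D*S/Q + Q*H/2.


Ordering cost = D*S/Q = 4016.2757
Holding cost = Q*H/2 = 10145.9995
TC = 4016.2757 + 10145.9995 = 14162.2752

14162.2752 $/yr


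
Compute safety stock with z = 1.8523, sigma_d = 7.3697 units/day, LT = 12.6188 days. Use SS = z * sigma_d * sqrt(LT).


sqrt(LT) = sqrt(12.6188) = 3.5523
SS = 1.8523 * 7.3697 * 3.5523 = 48.4920

48.4920 units


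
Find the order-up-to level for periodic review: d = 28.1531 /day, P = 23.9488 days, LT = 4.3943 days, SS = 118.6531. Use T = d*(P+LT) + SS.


P + LT = 28.3431
d*(P+LT) = 28.1531 * 28.3431 = 797.9461
T = 797.9461 + 118.6531 = 916.5992

916.5992 units


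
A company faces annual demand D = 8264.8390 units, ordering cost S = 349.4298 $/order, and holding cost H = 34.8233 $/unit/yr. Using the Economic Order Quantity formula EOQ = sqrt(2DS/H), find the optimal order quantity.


2*D*S = 2 * 8264.8390 * 349.4298 = 5775962.0776
2*D*S/H = 165864.8686
EOQ = sqrt(165864.8686) = 407.2651

407.2651 units


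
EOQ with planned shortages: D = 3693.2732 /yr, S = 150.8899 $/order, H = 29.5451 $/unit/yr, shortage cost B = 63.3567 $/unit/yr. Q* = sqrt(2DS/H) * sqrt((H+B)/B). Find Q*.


sqrt(2DS/H) = 194.2263
sqrt((H+B)/B) = 1.2109
Q* = 194.2263 * 1.2109 = 235.1927

235.1927 units


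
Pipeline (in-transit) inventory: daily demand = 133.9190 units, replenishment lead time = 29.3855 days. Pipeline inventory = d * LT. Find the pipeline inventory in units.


Pipeline = 133.9190 * 29.3855 = 3935.2768

3935.2768 units


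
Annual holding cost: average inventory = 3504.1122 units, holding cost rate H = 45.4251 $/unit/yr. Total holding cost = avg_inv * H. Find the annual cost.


Cost = 3504.1122 * 45.4251 = 159174.6471

159174.6471 $/yr


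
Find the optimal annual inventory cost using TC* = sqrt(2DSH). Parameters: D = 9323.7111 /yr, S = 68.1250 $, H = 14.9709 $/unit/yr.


2*D*S*H = 19018367.2116
TC* = sqrt(19018367.2116) = 4361.0053

4361.0053 $/yr


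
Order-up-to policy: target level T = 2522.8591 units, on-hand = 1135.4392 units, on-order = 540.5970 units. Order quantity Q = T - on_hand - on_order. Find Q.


Inventory position = OH + OO = 1135.4392 + 540.5970 = 1676.0362
Q = 2522.8591 - 1676.0362 = 846.8229

846.8229 units


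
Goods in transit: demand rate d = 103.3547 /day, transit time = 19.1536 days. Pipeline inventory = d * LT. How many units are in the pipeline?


Pipeline = 103.3547 * 19.1536 = 1979.6146

1979.6146 units


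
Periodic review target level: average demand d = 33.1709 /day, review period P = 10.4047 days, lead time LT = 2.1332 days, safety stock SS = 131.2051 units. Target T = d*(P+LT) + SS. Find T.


P + LT = 12.5379
d*(P+LT) = 33.1709 * 12.5379 = 415.8934
T = 415.8934 + 131.2051 = 547.0985

547.0985 units


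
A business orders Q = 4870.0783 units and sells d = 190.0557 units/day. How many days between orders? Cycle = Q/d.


Cycle = 4870.0783 / 190.0557 = 25.6245

25.6245 days


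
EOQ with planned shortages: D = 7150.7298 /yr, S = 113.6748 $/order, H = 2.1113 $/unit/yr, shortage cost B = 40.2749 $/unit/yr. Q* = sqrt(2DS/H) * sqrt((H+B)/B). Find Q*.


sqrt(2DS/H) = 877.5004
sqrt((H+B)/B) = 1.0259
Q* = 877.5004 * 1.0259 = 900.2069

900.2069 units


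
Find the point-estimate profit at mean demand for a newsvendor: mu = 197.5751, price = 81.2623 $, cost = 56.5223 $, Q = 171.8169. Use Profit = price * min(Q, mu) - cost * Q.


Sales at mu = min(171.8169, 197.5751) = 171.8169
Revenue = 81.2623 * 171.8169 = 13962.2365
Total cost = 56.5223 * 171.8169 = 9711.4864
Profit = 13962.2365 - 9711.4864 = 4250.7501

4250.7501 $


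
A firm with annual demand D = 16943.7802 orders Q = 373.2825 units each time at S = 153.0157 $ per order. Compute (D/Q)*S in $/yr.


Number of orders = D/Q = 45.3913
Cost = 45.3913 * 153.0157 = 6945.5825

6945.5825 $/yr


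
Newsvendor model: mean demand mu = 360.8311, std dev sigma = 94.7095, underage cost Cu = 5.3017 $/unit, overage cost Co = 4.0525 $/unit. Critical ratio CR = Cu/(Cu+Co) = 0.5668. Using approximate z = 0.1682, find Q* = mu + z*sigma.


CR = Cu/(Cu+Co) = 5.3017/(5.3017+4.0525) = 0.5668
z = 0.1682
Q* = 360.8311 + 0.1682 * 94.7095 = 376.7612

376.7612 units


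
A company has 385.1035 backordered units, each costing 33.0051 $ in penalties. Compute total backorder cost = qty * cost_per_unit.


Total = 385.1035 * 33.0051 = 12710.3795

12710.3795 $


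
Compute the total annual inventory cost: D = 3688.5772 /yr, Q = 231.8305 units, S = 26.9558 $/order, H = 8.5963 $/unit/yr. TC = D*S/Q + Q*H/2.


Ordering cost = D*S/Q = 428.8847
Holding cost = Q*H/2 = 996.4423
TC = 428.8847 + 996.4423 = 1425.3269

1425.3269 $/yr


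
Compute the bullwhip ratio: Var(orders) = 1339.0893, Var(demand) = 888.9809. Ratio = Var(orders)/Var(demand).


BW = 1339.0893 / 888.9809 = 1.5063

1.5063


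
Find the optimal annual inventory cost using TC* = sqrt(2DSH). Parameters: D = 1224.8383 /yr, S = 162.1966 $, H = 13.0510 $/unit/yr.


2*D*S*H = 5185543.5931
TC* = sqrt(5185543.5931) = 2277.1789

2277.1789 $/yr


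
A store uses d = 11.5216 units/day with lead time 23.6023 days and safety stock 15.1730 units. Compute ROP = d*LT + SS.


d*LT = 11.5216 * 23.6023 = 271.9363
ROP = 271.9363 + 15.1730 = 287.1093

287.1093 units


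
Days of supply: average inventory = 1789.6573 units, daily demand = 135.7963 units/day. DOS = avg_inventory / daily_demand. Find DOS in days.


DOS = 1789.6573 / 135.7963 = 13.1790

13.1790 days


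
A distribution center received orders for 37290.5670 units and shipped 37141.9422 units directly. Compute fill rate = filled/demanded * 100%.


FR = 37141.9422 / 37290.5670 * 100 = 99.6014

99.6014%


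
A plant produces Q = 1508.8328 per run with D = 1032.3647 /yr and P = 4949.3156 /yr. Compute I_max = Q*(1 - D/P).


D/P = 0.2086
1 - D/P = 0.7914
I_max = 1508.8328 * 0.7914 = 1194.1093

1194.1093 units


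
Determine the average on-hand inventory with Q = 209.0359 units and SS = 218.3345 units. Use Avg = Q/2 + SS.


Q/2 = 104.5179
Avg = 104.5179 + 218.3345 = 322.8524

322.8524 units


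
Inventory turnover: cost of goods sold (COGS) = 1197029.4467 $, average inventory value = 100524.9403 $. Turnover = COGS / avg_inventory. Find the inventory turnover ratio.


Turnover = 1197029.4467 / 100524.9403 = 11.9078

11.9078


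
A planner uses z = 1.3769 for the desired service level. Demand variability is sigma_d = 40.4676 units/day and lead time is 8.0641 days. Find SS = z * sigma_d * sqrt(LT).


sqrt(LT) = sqrt(8.0641) = 2.8397
SS = 1.3769 * 40.4676 * 2.8397 = 158.2296

158.2296 units


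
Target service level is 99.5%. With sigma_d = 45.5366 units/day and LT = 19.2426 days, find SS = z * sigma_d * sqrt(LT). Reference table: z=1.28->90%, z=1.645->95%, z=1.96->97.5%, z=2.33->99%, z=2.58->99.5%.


From the table, SL = 99.5% corresponds to z = 2.58
sqrt(LT) = sqrt(19.2426) = 4.3866
SS = 2.58 * 45.5366 * 4.3866 = 515.3618

515.3618 units


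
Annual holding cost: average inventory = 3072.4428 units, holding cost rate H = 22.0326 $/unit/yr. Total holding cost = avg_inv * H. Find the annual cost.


Cost = 3072.4428 * 22.0326 = 67693.9032

67693.9032 $/yr


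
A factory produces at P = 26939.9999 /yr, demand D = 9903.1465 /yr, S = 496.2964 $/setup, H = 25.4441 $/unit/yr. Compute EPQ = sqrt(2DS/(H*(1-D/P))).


1 - D/P = 1 - 0.3676 = 0.6324
H*(1-D/P) = 16.0908
2DS = 9829791.9132
EPQ = sqrt(610893.4013) = 781.5967

781.5967 units


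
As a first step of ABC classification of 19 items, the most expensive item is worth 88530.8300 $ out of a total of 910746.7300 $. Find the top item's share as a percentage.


Top item = 88530.8300
Total = 910746.7300
Percentage = 88530.8300 / 910746.7300 * 100 = 9.7207

9.7207%


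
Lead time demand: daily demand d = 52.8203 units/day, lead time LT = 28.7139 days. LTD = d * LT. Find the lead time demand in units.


LTD = 52.8203 * 28.7139 = 1516.6768

1516.6768 units


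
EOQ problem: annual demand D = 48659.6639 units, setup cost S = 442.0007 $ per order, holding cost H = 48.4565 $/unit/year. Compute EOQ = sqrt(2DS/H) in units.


2*D*S = 2 * 48659.6639 * 442.0007 = 43015211.0111
2*D*S/H = 887707.7587
EOQ = sqrt(887707.7587) = 942.1824

942.1824 units


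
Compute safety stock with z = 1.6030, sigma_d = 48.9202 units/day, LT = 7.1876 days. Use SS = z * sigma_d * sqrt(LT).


sqrt(LT) = sqrt(7.1876) = 2.6810
SS = 1.6030 * 48.9202 * 2.6810 = 210.2392

210.2392 units


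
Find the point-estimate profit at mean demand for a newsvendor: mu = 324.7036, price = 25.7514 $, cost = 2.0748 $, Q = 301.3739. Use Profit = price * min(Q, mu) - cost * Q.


Sales at mu = min(301.3739, 324.7036) = 301.3739
Revenue = 25.7514 * 301.3739 = 7760.7998
Total cost = 2.0748 * 301.3739 = 625.2906
Profit = 7760.7998 - 625.2906 = 7135.5093

7135.5093 $


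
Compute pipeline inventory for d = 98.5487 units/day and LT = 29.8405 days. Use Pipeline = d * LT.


Pipeline = 98.5487 * 29.8405 = 2940.7425

2940.7425 units


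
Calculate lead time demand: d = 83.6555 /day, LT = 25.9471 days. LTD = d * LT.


LTD = 83.6555 * 25.9471 = 2170.6176

2170.6176 units


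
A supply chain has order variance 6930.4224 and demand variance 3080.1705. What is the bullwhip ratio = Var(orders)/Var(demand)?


BW = 6930.4224 / 3080.1705 = 2.2500

2.2500


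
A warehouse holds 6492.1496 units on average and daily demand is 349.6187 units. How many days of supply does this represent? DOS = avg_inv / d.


DOS = 6492.1496 / 349.6187 = 18.5692

18.5692 days


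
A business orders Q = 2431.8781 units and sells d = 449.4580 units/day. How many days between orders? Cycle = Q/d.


Cycle = 2431.8781 / 449.4580 = 5.4107

5.4107 days


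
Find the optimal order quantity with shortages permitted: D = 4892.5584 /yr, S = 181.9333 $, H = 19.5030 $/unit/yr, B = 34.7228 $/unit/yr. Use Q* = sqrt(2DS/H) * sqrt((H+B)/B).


sqrt(2DS/H) = 302.1262
sqrt((H+B)/B) = 1.2497
Q* = 302.1262 * 1.2497 = 377.5583

377.5583 units


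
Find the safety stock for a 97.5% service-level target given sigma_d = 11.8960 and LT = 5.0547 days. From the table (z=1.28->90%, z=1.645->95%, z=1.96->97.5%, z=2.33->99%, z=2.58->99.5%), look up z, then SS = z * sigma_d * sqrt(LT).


From the table, SL = 97.5% corresponds to z = 1.96
sqrt(LT) = sqrt(5.0547) = 2.2483
SS = 1.96 * 11.8960 * 2.2483 = 52.4209

52.4209 units


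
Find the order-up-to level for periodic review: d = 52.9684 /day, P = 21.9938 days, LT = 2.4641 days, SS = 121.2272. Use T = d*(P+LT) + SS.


P + LT = 24.4579
d*(P+LT) = 52.9684 * 24.4579 = 1295.4958
T = 1295.4958 + 121.2272 = 1416.7230

1416.7230 units


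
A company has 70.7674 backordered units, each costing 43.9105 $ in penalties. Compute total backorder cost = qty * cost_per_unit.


Total = 70.7674 * 43.9105 = 3107.4319

3107.4319 $


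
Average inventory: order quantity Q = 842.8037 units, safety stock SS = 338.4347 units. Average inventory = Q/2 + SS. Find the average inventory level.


Q/2 = 421.4019
Avg = 421.4019 + 338.4347 = 759.8365

759.8365 units


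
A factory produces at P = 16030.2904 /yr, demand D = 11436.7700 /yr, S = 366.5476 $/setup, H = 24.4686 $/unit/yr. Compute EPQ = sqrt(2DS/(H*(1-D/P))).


1 - D/P = 1 - 0.7134 = 0.2866
H*(1-D/P) = 7.0115
2DS = 8384241.1905
EPQ = sqrt(1195777.5137) = 1093.5161

1093.5161 units


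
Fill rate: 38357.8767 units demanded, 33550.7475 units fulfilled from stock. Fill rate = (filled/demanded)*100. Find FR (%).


FR = 33550.7475 / 38357.8767 * 100 = 87.4677

87.4677%


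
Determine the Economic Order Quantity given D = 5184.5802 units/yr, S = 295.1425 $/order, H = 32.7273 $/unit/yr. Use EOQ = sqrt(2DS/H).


2*D*S = 2 * 5184.5802 * 295.1425 = 3060379.9234
2*D*S/H = 93511.5308
EOQ = sqrt(93511.5308) = 305.7966

305.7966 units


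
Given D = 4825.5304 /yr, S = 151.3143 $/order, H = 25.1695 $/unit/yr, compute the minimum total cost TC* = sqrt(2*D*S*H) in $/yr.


2*D*S*H = 36756115.9550
TC* = sqrt(36756115.9550) = 6062.6822

6062.6822 $/yr


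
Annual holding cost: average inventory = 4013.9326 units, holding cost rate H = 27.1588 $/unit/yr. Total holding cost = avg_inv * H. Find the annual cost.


Cost = 4013.9326 * 27.1588 = 109013.5927

109013.5927 $/yr


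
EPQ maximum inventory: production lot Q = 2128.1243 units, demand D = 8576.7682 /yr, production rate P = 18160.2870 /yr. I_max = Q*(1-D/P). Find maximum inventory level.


D/P = 0.4723
1 - D/P = 0.5277
I_max = 2128.1243 * 0.5277 = 1123.0505

1123.0505 units


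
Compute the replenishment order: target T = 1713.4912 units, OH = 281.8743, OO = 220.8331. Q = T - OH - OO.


Inventory position = OH + OO = 281.8743 + 220.8331 = 502.7074
Q = 1713.4912 - 502.7074 = 1210.7838

1210.7838 units


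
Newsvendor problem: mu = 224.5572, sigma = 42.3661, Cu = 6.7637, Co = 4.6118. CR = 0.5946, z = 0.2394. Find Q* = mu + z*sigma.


CR = Cu/(Cu+Co) = 6.7637/(6.7637+4.6118) = 0.5946
z = 0.2394
Q* = 224.5572 + 0.2394 * 42.3661 = 234.6996

234.6996 units


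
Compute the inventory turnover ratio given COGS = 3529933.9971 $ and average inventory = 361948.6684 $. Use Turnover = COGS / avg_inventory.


Turnover = 3529933.9971 / 361948.6684 = 9.7526

9.7526


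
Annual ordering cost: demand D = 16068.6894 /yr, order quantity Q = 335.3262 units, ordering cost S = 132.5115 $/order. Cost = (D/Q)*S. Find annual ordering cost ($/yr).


Number of orders = D/Q = 47.9196
Cost = 47.9196 * 132.5115 = 6349.8949

6349.8949 $/yr


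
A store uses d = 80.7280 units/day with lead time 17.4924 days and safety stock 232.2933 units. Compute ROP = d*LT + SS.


d*LT = 80.7280 * 17.4924 = 1412.1265
ROP = 1412.1265 + 232.2933 = 1644.4198

1644.4198 units


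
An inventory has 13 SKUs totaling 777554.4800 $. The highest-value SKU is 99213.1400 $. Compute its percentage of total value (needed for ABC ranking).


Top item = 99213.1400
Total = 777554.4800
Percentage = 99213.1400 / 777554.4800 * 100 = 12.7596

12.7596%


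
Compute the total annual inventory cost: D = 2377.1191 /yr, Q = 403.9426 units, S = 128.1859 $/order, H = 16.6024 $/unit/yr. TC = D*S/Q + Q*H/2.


Ordering cost = D*S/Q = 754.3477
Holding cost = Q*H/2 = 3353.2083
TC = 754.3477 + 3353.2083 = 4107.5560

4107.5560 $/yr


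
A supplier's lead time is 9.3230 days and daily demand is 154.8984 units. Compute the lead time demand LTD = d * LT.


LTD = 154.8984 * 9.3230 = 1444.1178

1444.1178 units


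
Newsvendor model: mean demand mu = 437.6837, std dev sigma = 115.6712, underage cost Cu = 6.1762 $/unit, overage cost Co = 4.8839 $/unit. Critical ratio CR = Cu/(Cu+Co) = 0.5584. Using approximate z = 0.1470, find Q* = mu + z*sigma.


CR = Cu/(Cu+Co) = 6.1762/(6.1762+4.8839) = 0.5584
z = 0.1470
Q* = 437.6837 + 0.1470 * 115.6712 = 454.6874

454.6874 units


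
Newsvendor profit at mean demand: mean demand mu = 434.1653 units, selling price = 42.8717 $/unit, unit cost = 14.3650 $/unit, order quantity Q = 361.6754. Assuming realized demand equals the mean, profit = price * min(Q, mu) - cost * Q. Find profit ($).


Sales at mu = min(361.6754, 434.1653) = 361.6754
Revenue = 42.8717 * 361.6754 = 15505.6392
Total cost = 14.3650 * 361.6754 = 5195.4671
Profit = 15505.6392 - 5195.4671 = 10310.1721

10310.1721 $


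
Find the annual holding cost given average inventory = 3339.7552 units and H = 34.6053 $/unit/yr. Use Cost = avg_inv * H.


Cost = 3339.7552 * 34.6053 = 115573.2306

115573.2306 $/yr


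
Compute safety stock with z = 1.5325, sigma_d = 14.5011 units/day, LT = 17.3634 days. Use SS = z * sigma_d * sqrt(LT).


sqrt(LT) = sqrt(17.3634) = 4.1669
SS = 1.5325 * 14.5011 * 4.1669 = 92.6017

92.6017 units


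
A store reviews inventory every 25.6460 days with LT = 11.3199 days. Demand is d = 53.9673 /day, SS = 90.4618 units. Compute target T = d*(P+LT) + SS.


P + LT = 36.9659
d*(P+LT) = 53.9673 * 36.9659 = 1994.9498
T = 1994.9498 + 90.4618 = 2085.4116

2085.4116 units


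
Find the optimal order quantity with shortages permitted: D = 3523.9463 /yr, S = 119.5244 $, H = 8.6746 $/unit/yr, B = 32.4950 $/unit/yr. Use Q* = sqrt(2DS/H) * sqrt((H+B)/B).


sqrt(2DS/H) = 311.6256
sqrt((H+B)/B) = 1.1256
Q* = 311.6256 * 1.1256 = 350.7626

350.7626 units


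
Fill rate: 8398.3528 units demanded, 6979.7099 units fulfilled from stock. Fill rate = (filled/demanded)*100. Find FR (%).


FR = 6979.7099 / 8398.3528 * 100 = 83.1081

83.1081%


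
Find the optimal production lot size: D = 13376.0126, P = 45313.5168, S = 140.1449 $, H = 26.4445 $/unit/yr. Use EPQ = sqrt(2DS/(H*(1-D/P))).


1 - D/P = 1 - 0.2952 = 0.7048
H*(1-D/P) = 18.6384
2DS = 3749159.8965
EPQ = sqrt(201152.4829) = 448.5003

448.5003 units


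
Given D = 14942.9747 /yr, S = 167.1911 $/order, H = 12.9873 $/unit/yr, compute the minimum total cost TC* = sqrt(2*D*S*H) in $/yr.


2*D*S*H = 64893184.1691
TC* = sqrt(64893184.1691) = 8055.6306

8055.6306 $/yr


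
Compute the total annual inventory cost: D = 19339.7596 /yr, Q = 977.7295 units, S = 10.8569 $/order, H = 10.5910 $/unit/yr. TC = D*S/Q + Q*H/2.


Ordering cost = D*S/Q = 214.7525
Holding cost = Q*H/2 = 5177.5666
TC = 214.7525 + 5177.5666 = 5392.3190

5392.3190 $/yr


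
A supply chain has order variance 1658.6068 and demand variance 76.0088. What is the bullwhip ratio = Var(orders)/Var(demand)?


BW = 1658.6068 / 76.0088 = 21.8212

21.8212


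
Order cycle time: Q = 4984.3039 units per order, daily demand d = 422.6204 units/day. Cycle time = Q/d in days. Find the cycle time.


Cycle = 4984.3039 / 422.6204 = 11.7938

11.7938 days


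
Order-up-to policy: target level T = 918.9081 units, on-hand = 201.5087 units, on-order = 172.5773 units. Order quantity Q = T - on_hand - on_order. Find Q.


Inventory position = OH + OO = 201.5087 + 172.5773 = 374.0860
Q = 918.9081 - 374.0860 = 544.8221

544.8221 units


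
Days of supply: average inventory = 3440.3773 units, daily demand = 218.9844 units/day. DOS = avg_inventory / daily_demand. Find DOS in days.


DOS = 3440.3773 / 218.9844 = 15.7106

15.7106 days


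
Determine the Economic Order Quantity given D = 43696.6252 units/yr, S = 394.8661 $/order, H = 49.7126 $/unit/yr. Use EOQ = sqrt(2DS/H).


2*D*S = 2 * 43696.6252 * 394.8661 = 34508631.9518
2*D*S/H = 694162.6862
EOQ = sqrt(694162.6862) = 833.1643

833.1643 units


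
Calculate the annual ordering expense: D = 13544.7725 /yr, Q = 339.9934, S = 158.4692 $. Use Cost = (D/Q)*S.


Number of orders = D/Q = 39.8383
Cost = 39.8383 * 158.4692 = 6313.1498

6313.1498 $/yr


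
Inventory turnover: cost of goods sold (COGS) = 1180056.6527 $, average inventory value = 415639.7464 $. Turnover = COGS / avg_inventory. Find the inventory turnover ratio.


Turnover = 1180056.6527 / 415639.7464 = 2.8391

2.8391


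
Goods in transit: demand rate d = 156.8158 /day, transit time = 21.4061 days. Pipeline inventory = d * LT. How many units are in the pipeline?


Pipeline = 156.8158 * 21.4061 = 3356.8147

3356.8147 units


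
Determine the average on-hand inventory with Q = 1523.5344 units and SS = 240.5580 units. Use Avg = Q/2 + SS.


Q/2 = 761.7672
Avg = 761.7672 + 240.5580 = 1002.3252

1002.3252 units


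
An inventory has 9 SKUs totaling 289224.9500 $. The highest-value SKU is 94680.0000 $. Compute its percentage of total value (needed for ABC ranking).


Top item = 94680.0000
Total = 289224.9500
Percentage = 94680.0000 / 289224.9500 * 100 = 32.7358

32.7358%


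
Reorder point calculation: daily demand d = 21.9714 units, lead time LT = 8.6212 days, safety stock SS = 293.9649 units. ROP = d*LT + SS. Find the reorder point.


d*LT = 21.9714 * 8.6212 = 189.4198
ROP = 189.4198 + 293.9649 = 483.3847

483.3847 units


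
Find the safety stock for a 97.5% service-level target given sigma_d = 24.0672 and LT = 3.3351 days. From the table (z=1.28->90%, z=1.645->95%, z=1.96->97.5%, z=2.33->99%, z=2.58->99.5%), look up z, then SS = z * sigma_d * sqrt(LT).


From the table, SL = 97.5% corresponds to z = 1.96
sqrt(LT) = sqrt(3.3351) = 1.8262
SS = 1.96 * 24.0672 * 1.8262 = 86.1462

86.1462 units


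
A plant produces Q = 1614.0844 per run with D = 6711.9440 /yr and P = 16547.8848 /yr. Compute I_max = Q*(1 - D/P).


D/P = 0.4056
1 - D/P = 0.5944
I_max = 1614.0844 * 0.5944 = 959.3999

959.3999 units


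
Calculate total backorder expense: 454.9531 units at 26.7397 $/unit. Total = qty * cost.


Total = 454.9531 * 26.7397 = 12165.3094

12165.3094 $


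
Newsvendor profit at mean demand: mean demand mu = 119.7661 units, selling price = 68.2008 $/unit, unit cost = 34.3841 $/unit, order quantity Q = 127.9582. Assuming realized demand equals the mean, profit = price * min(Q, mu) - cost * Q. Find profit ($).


Sales at mu = min(127.9582, 119.7661) = 119.7661
Revenue = 68.2008 * 119.7661 = 8168.1438
Total cost = 34.3841 * 127.9582 = 4399.7275
Profit = 8168.1438 - 4399.7275 = 3768.4163

3768.4163 $


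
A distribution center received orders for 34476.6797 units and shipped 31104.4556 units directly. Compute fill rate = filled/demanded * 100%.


FR = 31104.4556 / 34476.6797 * 100 = 90.2188

90.2188%


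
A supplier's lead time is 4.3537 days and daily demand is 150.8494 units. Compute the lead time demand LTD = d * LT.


LTD = 150.8494 * 4.3537 = 656.7530

656.7530 units


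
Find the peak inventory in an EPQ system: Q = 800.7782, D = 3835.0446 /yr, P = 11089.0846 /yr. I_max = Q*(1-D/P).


D/P = 0.3458
1 - D/P = 0.6542
I_max = 800.7782 * 0.6542 = 523.8374

523.8374 units


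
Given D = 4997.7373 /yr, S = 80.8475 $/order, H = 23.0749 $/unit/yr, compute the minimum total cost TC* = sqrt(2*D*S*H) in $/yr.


2*D*S*H = 18647037.4267
TC* = sqrt(18647037.4267) = 4318.2216

4318.2216 $/yr


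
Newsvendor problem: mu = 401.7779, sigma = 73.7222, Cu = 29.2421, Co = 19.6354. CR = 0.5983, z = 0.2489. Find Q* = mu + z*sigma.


CR = Cu/(Cu+Co) = 29.2421/(29.2421+19.6354) = 0.5983
z = 0.2489
Q* = 401.7779 + 0.2489 * 73.7222 = 420.1274

420.1274 units


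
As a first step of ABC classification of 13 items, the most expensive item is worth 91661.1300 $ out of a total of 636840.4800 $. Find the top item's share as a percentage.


Top item = 91661.1300
Total = 636840.4800
Percentage = 91661.1300 / 636840.4800 * 100 = 14.3931

14.3931%


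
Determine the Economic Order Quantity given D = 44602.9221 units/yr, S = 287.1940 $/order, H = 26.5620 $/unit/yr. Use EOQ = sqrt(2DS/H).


2*D*S = 2 * 44602.9221 * 287.1940 = 25619383.2192
2*D*S/H = 964512.5826
EOQ = sqrt(964512.5826) = 982.0960

982.0960 units


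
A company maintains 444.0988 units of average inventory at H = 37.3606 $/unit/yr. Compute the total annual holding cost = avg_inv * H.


Cost = 444.0988 * 37.3606 = 16591.7976

16591.7976 $/yr


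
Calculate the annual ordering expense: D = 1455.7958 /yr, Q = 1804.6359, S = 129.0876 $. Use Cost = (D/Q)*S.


Number of orders = D/Q = 0.8067
Cost = 0.8067 * 129.0876 = 104.1347

104.1347 $/yr


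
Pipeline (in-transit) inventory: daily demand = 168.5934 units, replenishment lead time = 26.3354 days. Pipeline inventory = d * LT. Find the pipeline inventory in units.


Pipeline = 168.5934 * 26.3354 = 4439.9746

4439.9746 units


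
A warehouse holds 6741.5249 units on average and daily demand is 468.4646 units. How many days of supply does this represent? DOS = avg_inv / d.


DOS = 6741.5249 / 468.4646 = 14.3907

14.3907 days
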